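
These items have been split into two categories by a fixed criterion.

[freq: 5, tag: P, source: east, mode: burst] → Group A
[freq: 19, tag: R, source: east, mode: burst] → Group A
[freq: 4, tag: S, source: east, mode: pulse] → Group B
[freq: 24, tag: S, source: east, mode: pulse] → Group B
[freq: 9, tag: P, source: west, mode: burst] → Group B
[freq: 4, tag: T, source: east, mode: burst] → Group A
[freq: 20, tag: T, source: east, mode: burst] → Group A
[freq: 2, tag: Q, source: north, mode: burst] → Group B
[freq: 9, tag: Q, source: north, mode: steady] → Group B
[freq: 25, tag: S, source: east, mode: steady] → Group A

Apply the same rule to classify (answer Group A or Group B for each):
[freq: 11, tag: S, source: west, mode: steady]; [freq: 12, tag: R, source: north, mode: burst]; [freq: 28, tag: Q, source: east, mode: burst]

Group B, Group B, Group A

The simplest hypothesis consistent with all the labels is: source is east AND mode is not pulse.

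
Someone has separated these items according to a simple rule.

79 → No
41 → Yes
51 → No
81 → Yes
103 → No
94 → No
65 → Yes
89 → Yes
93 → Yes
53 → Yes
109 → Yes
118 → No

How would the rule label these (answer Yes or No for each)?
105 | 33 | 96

Yes, Yes, No

The simplest hypothesis consistent with all the labels is: ≡ 1 (mod 4).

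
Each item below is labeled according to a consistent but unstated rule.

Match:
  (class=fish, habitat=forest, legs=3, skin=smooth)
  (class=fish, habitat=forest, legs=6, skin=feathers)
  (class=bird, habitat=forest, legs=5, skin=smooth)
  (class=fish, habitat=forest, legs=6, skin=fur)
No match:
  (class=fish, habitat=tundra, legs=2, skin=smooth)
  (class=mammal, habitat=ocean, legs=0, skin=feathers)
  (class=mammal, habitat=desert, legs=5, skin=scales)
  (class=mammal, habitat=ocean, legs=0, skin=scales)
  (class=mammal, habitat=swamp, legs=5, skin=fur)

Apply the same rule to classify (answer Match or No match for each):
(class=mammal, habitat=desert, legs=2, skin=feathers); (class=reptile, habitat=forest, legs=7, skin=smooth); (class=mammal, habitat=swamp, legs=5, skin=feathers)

No match, Match, No match

'Match' ⟺ habitat is forest.
(class=mammal, habitat=desert, legs=2, skin=feathers) — habitat is desert, hence No match.
(class=reptile, habitat=forest, legs=7, skin=smooth) — habitat is forest, hence Match.
(class=mammal, habitat=swamp, legs=5, skin=feathers) — habitat is swamp, hence No match.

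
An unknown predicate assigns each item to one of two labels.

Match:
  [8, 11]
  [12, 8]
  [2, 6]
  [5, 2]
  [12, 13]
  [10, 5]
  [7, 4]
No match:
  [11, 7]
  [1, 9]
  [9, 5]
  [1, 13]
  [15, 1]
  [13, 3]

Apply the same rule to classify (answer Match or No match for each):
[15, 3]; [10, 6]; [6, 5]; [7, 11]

No match, Match, Match, No match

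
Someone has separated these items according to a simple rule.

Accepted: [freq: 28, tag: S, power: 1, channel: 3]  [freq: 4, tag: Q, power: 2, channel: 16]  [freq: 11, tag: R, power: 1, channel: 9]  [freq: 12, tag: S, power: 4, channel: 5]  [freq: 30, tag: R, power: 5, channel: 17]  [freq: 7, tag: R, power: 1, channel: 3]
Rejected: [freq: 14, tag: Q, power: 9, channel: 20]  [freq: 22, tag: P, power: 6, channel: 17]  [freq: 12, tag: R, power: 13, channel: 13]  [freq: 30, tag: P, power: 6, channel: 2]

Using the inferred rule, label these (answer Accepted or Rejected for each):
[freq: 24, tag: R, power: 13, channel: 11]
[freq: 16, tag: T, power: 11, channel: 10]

Rule: power ≤ 5. This holds for each 'Accepted' example and fails for each 'Rejected' one.
[freq: 24, tag: R, power: 13, channel: 11]: Rejected (power = 13). [freq: 16, tag: T, power: 11, channel: 10]: Rejected (power = 11).

Rejected, Rejected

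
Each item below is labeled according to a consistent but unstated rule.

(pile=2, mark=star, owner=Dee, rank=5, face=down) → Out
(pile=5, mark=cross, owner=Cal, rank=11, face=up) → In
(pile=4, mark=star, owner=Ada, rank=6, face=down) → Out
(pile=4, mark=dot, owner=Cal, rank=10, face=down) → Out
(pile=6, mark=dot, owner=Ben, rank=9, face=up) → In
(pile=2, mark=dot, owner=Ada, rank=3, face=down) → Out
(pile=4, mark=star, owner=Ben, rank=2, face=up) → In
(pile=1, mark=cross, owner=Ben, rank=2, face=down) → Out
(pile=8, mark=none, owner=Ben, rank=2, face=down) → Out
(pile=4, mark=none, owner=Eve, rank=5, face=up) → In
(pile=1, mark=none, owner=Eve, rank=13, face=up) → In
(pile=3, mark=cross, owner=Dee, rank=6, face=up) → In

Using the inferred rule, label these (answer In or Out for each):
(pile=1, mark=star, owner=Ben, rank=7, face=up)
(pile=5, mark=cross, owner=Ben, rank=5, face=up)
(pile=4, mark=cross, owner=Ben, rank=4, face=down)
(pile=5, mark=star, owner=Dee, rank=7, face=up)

In, In, Out, In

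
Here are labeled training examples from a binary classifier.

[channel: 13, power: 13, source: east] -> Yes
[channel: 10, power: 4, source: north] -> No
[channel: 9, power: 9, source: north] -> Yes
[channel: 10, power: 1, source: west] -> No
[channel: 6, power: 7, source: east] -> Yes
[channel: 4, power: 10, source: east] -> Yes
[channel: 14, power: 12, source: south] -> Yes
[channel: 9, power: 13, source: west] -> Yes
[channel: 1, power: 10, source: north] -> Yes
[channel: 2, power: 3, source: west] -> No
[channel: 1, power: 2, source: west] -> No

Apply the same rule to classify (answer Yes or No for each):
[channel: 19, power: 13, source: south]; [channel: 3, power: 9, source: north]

The pattern is that an item is 'Yes' exactly when: power ≥ 7.
[channel: 19, power: 13, source: south]: power = 13, passes → Yes. [channel: 3, power: 9, source: north]: power = 9, passes → Yes.

Yes, Yes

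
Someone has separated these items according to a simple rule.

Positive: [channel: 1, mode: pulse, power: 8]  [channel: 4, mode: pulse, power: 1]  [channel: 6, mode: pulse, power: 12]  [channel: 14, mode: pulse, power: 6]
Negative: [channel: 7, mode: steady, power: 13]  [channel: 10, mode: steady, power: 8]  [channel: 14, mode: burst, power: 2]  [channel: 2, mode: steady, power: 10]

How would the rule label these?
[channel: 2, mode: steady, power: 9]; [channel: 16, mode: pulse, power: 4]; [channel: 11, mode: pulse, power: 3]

Negative, Positive, Positive

All 'Positive' examples share one property — mode is pulse — and every 'Negative' example lacks it.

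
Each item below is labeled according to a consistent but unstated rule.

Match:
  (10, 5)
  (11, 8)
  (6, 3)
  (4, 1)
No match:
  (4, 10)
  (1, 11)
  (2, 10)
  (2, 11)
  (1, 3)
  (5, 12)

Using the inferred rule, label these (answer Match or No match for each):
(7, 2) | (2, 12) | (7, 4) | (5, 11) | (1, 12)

The classifier is using: first > second.
(7, 2): 7 > 2 — checks out, so Match. (2, 12): 2 < 12 — doesn't match, so No match. (7, 4): 7 > 4 — checks out, so Match. (5, 11): 5 < 11 — doesn't match, so No match. (1, 12): 1 < 12 — doesn't match, so No match.

Match, No match, Match, No match, No match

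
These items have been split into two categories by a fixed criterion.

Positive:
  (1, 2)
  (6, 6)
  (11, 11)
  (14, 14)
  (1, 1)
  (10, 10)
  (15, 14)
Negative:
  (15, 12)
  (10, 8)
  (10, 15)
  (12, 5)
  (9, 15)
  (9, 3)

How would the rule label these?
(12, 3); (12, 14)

Every 'Positive' example satisfies: |first − second| ≤ 1. None of the 'Negative' examples do.
(12, 3): Negative (|12−3| = 9). (12, 14): Negative (|12−14| = 2).

Negative, Negative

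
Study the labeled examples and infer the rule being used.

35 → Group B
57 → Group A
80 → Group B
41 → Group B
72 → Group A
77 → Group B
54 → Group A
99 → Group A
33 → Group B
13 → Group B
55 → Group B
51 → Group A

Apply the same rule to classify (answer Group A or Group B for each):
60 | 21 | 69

The pattern is that an item is 'Group A' exactly when: multiple of 3 AND at least 35.

Group A, Group B, Group A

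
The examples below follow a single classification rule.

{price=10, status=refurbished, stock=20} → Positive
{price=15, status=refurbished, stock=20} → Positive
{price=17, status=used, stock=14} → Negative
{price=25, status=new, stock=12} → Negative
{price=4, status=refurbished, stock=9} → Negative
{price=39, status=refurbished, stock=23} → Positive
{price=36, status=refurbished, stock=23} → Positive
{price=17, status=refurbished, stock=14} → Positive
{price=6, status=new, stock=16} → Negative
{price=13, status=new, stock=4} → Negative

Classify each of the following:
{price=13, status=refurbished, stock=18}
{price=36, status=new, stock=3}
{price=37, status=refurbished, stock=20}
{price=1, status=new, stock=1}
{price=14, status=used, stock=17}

'Positive' ⟺ status is refurbished AND price ≥ 6.

Positive, Negative, Positive, Negative, Negative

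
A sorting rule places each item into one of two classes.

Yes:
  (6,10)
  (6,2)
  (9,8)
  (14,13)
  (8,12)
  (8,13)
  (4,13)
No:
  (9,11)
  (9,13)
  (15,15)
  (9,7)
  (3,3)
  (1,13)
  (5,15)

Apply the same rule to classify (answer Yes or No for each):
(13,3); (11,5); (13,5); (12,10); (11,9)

No, No, No, Yes, No

Every 'Yes' example satisfies: product is even. None of the 'No' examples do.
(13,3) → 13·3 = 39 → No.
(11,5) → 11·5 = 55 → No.
(13,5) → 13·5 = 65 → No.
(12,10) → 12·10 = 120 → Yes.
(11,9) → 11·9 = 99 → No.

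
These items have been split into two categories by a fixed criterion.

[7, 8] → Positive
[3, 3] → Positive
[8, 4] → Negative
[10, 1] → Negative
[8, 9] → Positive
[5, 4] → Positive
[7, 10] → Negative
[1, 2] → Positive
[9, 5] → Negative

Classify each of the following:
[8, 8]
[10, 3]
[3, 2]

Positive, Negative, Positive

The rule appears to be: |first − second| ≤ 1.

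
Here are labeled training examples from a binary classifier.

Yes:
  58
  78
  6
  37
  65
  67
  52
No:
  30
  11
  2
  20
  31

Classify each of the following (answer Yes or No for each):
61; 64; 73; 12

Yes, Yes, Yes, No

One predicate separates the groups cleanly: digit sum ≥ 5.
61: Yes (digit sum 6+1 = 7). 64: Yes (digit sum 6+4 = 10). 73: Yes (digit sum 7+3 = 10). 12: No (digit sum 1+2 = 3).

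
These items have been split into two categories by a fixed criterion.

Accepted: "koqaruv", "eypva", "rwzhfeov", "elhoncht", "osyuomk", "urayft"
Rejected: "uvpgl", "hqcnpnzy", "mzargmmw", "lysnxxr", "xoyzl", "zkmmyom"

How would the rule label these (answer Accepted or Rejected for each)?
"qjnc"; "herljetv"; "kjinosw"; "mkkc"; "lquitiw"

Rejected, Accepted, Accepted, Rejected, Accepted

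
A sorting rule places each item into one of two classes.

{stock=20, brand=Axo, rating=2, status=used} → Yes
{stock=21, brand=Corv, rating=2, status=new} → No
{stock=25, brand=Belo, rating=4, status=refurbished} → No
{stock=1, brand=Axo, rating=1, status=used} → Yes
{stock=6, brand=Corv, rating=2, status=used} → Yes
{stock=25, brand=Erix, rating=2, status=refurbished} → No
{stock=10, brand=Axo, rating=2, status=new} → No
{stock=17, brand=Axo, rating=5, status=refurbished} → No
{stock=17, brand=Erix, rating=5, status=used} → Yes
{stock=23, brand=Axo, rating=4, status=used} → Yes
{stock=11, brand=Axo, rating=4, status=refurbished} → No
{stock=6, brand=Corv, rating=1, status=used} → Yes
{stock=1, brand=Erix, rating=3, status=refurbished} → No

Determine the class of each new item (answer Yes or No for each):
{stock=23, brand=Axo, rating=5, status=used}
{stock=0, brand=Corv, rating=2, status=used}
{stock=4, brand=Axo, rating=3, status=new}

The classifier is using: status is used.
Yes: {stock=23, brand=Axo, rating=5, status=used}, since status is used. Yes: {stock=0, brand=Corv, rating=2, status=used}, since status is used. No: {stock=4, brand=Axo, rating=3, status=new}, since status is new.

Yes, Yes, No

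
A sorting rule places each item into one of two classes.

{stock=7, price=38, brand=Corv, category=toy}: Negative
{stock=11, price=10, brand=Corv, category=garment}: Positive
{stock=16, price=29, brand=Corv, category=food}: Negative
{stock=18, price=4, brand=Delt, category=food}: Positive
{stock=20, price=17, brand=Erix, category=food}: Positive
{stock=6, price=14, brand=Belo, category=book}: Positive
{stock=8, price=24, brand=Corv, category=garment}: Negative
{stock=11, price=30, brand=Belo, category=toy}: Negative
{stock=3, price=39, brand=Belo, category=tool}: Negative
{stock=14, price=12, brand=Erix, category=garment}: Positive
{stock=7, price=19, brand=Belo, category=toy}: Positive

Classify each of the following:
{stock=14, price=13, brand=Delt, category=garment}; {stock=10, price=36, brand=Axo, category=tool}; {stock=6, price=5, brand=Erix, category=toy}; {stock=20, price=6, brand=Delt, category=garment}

Positive, Negative, Positive, Positive

Rule: price ≤ 19. This holds for each 'Positive' example and fails for each 'Negative' one.
{stock=14, price=13, brand=Delt, category=garment}: price = 13, passes → Positive. {stock=10, price=36, brand=Axo, category=tool}: price = 36, does not fit → Negative. {stock=6, price=5, brand=Erix, category=toy}: price = 5, passes → Positive. {stock=20, price=6, brand=Delt, category=garment}: price = 6, passes → Positive.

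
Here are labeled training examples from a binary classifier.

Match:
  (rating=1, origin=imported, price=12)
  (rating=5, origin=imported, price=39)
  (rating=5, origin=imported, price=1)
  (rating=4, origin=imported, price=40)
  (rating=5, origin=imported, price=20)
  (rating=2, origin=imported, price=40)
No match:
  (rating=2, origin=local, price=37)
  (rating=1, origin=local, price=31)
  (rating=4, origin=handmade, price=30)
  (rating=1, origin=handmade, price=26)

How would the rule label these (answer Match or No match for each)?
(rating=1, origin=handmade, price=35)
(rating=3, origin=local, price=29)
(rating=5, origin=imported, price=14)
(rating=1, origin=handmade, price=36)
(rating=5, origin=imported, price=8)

Every 'Match' example satisfies: origin is imported. None of the 'No match' examples do.
No match: (rating=1, origin=handmade, price=35), since origin is handmade.
No match: (rating=3, origin=local, price=29), since origin is local.
Match: (rating=5, origin=imported, price=14), since origin is imported.
No match: (rating=1, origin=handmade, price=36), since origin is handmade.
Match: (rating=5, origin=imported, price=8), since origin is imported.

No match, No match, Match, No match, Match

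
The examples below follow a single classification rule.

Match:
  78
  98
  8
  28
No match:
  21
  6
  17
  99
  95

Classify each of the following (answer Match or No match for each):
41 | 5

No match, No match

The simplest hypothesis consistent with all the labels is: ends in digit 8.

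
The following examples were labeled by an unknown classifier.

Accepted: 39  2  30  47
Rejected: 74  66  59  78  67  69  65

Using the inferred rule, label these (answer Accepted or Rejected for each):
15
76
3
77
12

Accepted, Rejected, Accepted, Rejected, Accepted

All 'Accepted' examples share one property — at most 47 — and every 'Rejected' example lacks it.
15 — 15 ≤ 47, hence Accepted. 76 — 76 > 47, hence Rejected. 3 — 3 ≤ 47, hence Accepted. 77 — 77 > 47, hence Rejected. 12 — 12 ≤ 47, hence Accepted.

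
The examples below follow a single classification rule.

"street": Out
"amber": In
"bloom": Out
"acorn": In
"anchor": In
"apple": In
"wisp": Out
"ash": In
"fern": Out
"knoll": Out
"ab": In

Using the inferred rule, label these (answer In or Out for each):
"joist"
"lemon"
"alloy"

Out, Out, In

Every 'In' example satisfies: contains 'a'. None of the 'Out' examples do.
"joist" — no 'a', hence Out. "lemon" — no 'a', hence Out. "alloy" — has 'a', hence In.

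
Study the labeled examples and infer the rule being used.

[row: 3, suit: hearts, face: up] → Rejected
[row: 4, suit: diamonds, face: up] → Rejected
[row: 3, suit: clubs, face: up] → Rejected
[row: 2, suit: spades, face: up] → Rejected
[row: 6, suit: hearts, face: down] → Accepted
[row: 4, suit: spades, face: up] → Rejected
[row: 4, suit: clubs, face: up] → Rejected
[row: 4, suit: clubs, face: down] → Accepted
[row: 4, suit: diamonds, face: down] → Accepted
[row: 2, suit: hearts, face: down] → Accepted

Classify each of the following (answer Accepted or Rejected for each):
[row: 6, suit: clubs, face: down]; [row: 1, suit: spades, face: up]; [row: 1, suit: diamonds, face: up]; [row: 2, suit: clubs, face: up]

Comparing the two groups points to one rule — face is down.
[row: 6, suit: clubs, face: down]: Accepted (face is down). [row: 1, suit: spades, face: up]: Rejected (face is up). [row: 1, suit: diamonds, face: up]: Rejected (face is up). [row: 2, suit: clubs, face: up]: Rejected (face is up).

Accepted, Rejected, Rejected, Rejected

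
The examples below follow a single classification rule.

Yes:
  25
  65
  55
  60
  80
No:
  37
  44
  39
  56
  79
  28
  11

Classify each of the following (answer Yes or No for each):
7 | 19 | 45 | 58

No, No, Yes, No

Looking at the examples, the only property every 'Yes' case has and every 'No' case lacks is: multiple of 5.
No: 7, since 7 = 5·1 + 2. No: 19, since 19 = 5·3 + 4. Yes: 45, since 45 = 5·9. No: 58, since 58 = 5·11 + 3.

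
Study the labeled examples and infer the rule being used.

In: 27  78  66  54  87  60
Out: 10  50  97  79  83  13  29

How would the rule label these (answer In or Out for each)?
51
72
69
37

In, In, In, Out

The common property of the 'In' items is: multiple of 3. No 'Out' item has it.
51: 51 = 3·17 — satisfies this, so In. 72: 72 = 3·24 — satisfies this, so In. 69: 69 = 3·23 — satisfies this, so In. 37: 37 = 3·12 + 1 — does not fit, so Out.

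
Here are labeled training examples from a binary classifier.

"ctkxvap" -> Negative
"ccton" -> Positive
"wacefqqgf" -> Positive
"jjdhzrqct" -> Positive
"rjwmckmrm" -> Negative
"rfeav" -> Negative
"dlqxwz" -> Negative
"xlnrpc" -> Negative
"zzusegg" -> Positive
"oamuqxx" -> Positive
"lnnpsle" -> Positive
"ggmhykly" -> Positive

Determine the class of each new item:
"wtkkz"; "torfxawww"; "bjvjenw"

Positive, Positive, Negative

The common property of the 'Positive' items is: has a double letter. No 'Negative' item has it.
"wtkkz": 'kk' doubled — passes, so Positive.
"torfxawww": 'ww' doubled — passes, so Positive.
"bjvjenw": no doubled letter — fails the rule, so Negative.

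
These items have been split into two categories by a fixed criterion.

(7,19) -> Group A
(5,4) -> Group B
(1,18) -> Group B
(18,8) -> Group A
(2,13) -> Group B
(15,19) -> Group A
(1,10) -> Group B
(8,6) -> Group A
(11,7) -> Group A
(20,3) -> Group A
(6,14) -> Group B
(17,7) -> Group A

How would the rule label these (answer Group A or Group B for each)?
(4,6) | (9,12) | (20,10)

The common property of the 'Group A' items is: first ≥ 7. No 'Group B' item has it.
(4,6) → first 4 → Group B. (9,12) → first 9 → Group A. (20,10) → first 20 → Group A.

Group B, Group A, Group A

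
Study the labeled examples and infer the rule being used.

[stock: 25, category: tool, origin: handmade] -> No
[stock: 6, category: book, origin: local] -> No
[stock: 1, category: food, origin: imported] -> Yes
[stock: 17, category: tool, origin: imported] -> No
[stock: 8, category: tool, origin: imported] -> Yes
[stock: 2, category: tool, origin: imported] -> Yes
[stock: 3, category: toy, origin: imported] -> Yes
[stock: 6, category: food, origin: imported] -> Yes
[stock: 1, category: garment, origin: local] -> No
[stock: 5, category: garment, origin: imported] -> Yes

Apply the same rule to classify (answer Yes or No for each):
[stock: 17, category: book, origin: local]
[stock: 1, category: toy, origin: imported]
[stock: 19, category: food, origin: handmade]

No, Yes, No

The common property of the 'Yes' items is: origin is imported AND stock ≤ 8. No 'No' item has it.
[stock: 17, category: book, origin: local]: No (origin is local, stock = 17). [stock: 1, category: toy, origin: imported]: Yes (origin is imported, stock = 1). [stock: 19, category: food, origin: handmade]: No (origin is handmade, stock = 19).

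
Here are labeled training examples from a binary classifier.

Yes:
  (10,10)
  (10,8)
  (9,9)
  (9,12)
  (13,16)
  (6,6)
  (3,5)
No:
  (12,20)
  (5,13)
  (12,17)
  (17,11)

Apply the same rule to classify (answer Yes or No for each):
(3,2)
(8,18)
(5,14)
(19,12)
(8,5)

The simplest hypothesis consistent with all the labels is: |first − second| ≤ 3.
Yes: (3,2), since |3−2| = 1. No: (8,18), since |8−18| = 10. No: (5,14), since |5−14| = 9. No: (19,12), since |19−12| = 7. Yes: (8,5), since |8−5| = 3.

Yes, No, No, No, Yes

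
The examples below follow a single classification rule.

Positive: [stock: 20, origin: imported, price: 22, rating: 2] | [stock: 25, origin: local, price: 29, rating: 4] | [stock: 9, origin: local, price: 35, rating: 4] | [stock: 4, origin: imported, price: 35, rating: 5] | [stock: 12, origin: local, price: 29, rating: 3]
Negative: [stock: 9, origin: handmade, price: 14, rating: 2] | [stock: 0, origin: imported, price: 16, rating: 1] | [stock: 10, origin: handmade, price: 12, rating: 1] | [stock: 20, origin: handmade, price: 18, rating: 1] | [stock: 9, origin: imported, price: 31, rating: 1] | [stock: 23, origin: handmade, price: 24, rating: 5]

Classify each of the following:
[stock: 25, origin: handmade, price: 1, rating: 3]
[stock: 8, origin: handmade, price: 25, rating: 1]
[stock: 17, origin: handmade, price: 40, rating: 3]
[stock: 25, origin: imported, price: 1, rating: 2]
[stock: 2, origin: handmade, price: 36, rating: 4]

The distinguishing property — origin is not handmade AND rating ≥ 2 — holds for all the 'Positive' cases and none of the 'Negative' cases.
Negative: [stock: 25, origin: handmade, price: 1, rating: 3], since origin is handmade, rating = 3.
Negative: [stock: 8, origin: handmade, price: 25, rating: 1], since origin is handmade, rating = 1.
Negative: [stock: 17, origin: handmade, price: 40, rating: 3], since origin is handmade, rating = 3.
Positive: [stock: 25, origin: imported, price: 1, rating: 2], since origin is imported, rating = 2.
Negative: [stock: 2, origin: handmade, price: 36, rating: 4], since origin is handmade, rating = 4.

Negative, Negative, Negative, Positive, Negative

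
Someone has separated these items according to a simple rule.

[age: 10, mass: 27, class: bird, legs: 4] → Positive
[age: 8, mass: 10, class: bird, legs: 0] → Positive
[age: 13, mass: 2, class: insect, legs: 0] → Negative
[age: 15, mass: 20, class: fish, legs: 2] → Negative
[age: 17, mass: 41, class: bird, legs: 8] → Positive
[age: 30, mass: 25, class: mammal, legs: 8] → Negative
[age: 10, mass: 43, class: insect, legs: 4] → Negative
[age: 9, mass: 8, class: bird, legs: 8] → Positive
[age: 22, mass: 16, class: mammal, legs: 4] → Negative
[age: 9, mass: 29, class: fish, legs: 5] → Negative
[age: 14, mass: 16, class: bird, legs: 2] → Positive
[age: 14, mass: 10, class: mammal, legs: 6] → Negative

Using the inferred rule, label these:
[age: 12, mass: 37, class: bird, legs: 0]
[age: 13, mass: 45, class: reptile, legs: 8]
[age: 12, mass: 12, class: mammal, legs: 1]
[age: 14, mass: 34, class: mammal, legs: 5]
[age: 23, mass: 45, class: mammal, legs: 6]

Looking at the examples, the only property every 'Positive' case has and every 'Negative' case lacks is: class is bird.
Positive: [age: 12, mass: 37, class: bird, legs: 0], since class is bird. Negative: [age: 13, mass: 45, class: reptile, legs: 8], since class is reptile. Negative: [age: 12, mass: 12, class: mammal, legs: 1], since class is mammal. Negative: [age: 14, mass: 34, class: mammal, legs: 5], since class is mammal. Negative: [age: 23, mass: 45, class: mammal, legs: 6], since class is mammal.

Positive, Negative, Negative, Negative, Negative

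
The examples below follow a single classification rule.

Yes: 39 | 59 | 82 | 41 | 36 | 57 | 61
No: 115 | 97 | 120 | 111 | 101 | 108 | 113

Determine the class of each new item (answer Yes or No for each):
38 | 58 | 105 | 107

Yes, Yes, No, No

The classifier is using: at most 82.
38: 38 ≤ 82 — matches, so Yes. 58: 58 ≤ 82 — matches, so Yes. 105: 105 > 82 — does not fit, so No. 107: 107 > 82 — does not fit, so No.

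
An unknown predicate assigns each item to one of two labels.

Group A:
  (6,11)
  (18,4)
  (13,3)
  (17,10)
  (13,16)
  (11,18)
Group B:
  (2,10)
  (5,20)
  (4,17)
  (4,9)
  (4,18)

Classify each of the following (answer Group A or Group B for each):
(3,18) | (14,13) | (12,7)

Group B, Group A, Group A

'Group A' ⟺ first ≥ 6.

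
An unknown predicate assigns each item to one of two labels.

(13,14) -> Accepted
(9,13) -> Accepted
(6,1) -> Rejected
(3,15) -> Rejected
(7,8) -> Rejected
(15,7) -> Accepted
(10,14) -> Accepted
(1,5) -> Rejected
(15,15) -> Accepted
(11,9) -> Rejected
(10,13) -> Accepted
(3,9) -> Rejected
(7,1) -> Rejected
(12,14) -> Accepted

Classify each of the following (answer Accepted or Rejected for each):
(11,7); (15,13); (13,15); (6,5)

The common property of the 'Accepted' items is: sum ≥ 22. No 'Rejected' item has it.
Rejected: (11,7), since 11+7 = 18. Accepted: (15,13), since 15+13 = 28. Accepted: (13,15), since 13+15 = 28. Rejected: (6,5), since 6+5 = 11.

Rejected, Accepted, Accepted, Rejected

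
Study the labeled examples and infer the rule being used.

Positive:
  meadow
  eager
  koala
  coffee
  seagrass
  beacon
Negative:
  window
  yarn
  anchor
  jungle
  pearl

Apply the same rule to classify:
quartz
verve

Negative, Negative

Rule: has ≥ 3 vowels. This holds for each 'Positive' example and fails for each 'Negative' one.
quartz → 2 vowels → Negative.
verve → 2 vowels → Negative.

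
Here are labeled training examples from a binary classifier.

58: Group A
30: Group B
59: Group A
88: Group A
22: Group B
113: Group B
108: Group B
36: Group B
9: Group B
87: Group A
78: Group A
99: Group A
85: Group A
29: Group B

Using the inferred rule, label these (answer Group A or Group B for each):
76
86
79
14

The pattern is that an item is 'Group A' exactly when: digit sum ≥ 12.

Group A, Group A, Group A, Group B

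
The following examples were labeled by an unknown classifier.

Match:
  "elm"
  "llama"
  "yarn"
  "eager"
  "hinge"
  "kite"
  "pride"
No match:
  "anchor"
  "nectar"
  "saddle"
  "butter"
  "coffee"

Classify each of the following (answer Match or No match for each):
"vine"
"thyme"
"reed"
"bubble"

The rule appears to be: length ≤ 5.
"vine" → length 4 → Match. "thyme" → length 5 → Match. "reed" → length 4 → Match. "bubble" → length 6 → No match.

Match, Match, Match, No match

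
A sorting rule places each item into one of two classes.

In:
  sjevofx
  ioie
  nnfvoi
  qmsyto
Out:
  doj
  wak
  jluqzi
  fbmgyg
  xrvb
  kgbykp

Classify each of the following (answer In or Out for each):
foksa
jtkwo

The simplest hypothesis consistent with all the labels is: length ≥ 4 AND contains 'o'.
foksa — length 5, has 'o', hence In. jtkwo — length 5, has 'o', hence In.

In, In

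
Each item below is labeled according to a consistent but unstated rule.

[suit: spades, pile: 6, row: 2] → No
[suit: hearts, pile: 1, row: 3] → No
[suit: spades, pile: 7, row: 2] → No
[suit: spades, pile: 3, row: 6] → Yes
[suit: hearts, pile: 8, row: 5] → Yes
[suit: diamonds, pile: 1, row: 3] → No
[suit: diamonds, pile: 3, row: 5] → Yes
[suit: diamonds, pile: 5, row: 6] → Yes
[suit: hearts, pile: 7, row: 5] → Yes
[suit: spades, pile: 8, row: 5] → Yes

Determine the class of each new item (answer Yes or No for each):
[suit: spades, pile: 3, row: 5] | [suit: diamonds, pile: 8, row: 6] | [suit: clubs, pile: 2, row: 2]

The distinguishing property — row ≥ 5 — holds for all the 'Yes' cases and none of the 'No' cases.
[suit: spades, pile: 3, row: 5]: Yes (row = 5).
[suit: diamonds, pile: 8, row: 6]: Yes (row = 6).
[suit: clubs, pile: 2, row: 2]: No (row = 2).

Yes, Yes, No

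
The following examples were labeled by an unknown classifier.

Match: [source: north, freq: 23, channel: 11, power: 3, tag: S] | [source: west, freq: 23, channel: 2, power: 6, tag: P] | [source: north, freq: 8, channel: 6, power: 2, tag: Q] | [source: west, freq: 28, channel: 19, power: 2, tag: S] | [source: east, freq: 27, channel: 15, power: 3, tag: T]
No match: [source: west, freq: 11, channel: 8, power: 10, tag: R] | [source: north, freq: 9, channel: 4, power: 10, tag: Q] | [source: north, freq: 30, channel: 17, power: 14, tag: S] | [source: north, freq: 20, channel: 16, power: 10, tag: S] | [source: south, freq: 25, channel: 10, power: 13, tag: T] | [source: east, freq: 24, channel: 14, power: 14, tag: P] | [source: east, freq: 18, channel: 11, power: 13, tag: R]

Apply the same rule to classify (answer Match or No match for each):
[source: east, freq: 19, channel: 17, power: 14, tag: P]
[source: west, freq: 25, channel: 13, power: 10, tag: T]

The distinguishing property — power ≤ 6 — holds for all the 'Match' cases and none of the 'No match' cases.
[source: east, freq: 19, channel: 17, power: 14, tag: P]: No match (power = 14).
[source: west, freq: 25, channel: 13, power: 10, tag: T]: No match (power = 10).

No match, No match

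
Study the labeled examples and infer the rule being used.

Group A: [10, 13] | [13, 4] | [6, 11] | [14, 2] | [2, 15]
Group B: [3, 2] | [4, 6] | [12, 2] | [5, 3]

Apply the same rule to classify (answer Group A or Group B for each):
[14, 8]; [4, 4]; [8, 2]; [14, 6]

Group A, Group B, Group B, Group A

The rule appears to be: sum ≥ 16.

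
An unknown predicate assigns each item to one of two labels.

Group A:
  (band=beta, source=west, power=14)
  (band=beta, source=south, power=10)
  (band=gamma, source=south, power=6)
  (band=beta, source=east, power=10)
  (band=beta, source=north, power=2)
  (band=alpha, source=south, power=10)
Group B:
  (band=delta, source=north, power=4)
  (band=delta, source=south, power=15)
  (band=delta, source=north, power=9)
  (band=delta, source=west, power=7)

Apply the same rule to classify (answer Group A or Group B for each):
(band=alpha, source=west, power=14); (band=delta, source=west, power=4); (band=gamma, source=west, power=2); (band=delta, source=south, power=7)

The pattern is that an item is 'Group A' exactly when: band is not delta.
(band=alpha, source=west, power=14): Group A (band is alpha). (band=delta, source=west, power=4): Group B (band is delta). (band=gamma, source=west, power=2): Group A (band is gamma). (band=delta, source=south, power=7): Group B (band is delta).

Group A, Group B, Group A, Group B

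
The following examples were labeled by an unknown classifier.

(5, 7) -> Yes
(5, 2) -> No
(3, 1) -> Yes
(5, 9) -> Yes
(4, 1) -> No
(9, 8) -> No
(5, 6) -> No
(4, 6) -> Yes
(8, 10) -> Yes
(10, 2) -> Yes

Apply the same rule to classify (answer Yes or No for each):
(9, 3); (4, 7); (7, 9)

Comparing the two groups points to one rule — sum is even.
(9, 3): 9+3 = 12 — meets the rule, so Yes.
(4, 7): 4+7 = 11 — doesn't qualify, so No.
(7, 9): 7+9 = 16 — meets the rule, so Yes.

Yes, No, Yes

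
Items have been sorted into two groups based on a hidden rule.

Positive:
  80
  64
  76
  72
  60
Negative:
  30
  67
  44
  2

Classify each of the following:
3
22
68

Negative, Negative, Positive

'Positive' ⟺ even AND at least 60.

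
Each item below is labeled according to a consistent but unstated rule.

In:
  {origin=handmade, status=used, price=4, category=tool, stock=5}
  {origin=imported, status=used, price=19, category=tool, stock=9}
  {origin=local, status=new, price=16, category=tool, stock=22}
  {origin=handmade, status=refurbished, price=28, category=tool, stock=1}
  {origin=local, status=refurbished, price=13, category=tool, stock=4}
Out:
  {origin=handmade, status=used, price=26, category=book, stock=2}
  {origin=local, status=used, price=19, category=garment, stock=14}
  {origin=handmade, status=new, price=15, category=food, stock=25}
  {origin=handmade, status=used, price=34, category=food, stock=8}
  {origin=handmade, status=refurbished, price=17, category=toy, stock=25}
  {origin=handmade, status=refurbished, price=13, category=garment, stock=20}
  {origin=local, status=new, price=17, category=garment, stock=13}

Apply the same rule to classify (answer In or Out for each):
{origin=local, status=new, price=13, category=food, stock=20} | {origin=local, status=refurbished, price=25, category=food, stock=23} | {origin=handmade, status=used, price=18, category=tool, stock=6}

Out, Out, In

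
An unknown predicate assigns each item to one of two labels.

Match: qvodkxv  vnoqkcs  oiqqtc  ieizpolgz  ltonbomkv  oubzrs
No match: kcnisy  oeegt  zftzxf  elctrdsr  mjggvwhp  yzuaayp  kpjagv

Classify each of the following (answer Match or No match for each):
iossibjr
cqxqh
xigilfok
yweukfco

A rule that fits every label: length ≥ 6 AND contains 'o' — true of each 'Match' example, false of each 'No match' one.
iossibjr: length 8, has 'o', passes → Match. cqxqh: length 5, no 'o', doesn't match → No match. xigilfok: length 8, has 'o', passes → Match. yweukfco: length 8, has 'o', passes → Match.

Match, No match, Match, Match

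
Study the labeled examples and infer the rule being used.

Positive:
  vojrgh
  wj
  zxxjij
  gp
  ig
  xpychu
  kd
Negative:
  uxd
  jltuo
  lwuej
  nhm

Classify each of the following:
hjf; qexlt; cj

Negative, Negative, Positive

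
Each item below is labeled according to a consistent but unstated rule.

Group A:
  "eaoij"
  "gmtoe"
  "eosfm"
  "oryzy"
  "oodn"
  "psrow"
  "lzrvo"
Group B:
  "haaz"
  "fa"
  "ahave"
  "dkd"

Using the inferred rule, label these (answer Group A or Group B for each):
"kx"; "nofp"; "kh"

The classifier is using: contains 'o'.
"kx": no 'o' — doesn't match, so Group B.
"nofp": has 'o' — fits, so Group A.
"kh": no 'o' — doesn't match, so Group B.

Group B, Group A, Group B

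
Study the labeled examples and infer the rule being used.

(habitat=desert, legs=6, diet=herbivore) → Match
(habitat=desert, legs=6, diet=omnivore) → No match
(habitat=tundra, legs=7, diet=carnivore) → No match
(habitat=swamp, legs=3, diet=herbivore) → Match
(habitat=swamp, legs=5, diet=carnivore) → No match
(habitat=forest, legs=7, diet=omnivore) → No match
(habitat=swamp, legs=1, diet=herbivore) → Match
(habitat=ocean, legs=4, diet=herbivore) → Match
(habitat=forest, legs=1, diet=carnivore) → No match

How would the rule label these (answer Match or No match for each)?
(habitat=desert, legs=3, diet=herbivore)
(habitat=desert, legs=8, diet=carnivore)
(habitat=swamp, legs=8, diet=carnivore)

Looking at the examples, the only property every 'Match' case has and every 'No match' case lacks is: diet is herbivore.
(habitat=desert, legs=3, diet=herbivore): diet is herbivore, qualifies → Match. (habitat=desert, legs=8, diet=carnivore): diet is carnivore, does not fit → No match. (habitat=swamp, legs=8, diet=carnivore): diet is carnivore, does not fit → No match.

Match, No match, No match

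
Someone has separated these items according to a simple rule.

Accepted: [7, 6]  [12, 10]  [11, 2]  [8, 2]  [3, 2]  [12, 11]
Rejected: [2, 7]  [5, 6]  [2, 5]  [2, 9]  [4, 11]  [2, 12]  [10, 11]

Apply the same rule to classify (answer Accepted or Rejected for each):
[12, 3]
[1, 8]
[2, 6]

The distinguishing property — first > second — holds for all the 'Accepted' cases and none of the 'Rejected' cases.
[12, 3] — 12 > 3, hence Accepted. [1, 8] — 1 < 8, hence Rejected. [2, 6] — 2 < 6, hence Rejected.

Accepted, Rejected, Rejected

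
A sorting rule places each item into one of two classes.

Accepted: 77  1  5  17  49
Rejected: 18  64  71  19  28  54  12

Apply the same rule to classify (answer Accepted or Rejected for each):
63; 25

The common property of the 'Accepted' items is: ≡ 1 (mod 4). No 'Rejected' item has it.

Rejected, Accepted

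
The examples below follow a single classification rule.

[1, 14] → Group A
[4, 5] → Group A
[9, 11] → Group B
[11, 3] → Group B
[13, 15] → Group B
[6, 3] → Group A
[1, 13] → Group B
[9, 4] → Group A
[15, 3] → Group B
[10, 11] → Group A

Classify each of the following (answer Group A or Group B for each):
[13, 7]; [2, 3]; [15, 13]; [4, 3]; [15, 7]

The common property of the 'Group A' items is: sum is odd. No 'Group B' item has it.

Group B, Group A, Group B, Group A, Group B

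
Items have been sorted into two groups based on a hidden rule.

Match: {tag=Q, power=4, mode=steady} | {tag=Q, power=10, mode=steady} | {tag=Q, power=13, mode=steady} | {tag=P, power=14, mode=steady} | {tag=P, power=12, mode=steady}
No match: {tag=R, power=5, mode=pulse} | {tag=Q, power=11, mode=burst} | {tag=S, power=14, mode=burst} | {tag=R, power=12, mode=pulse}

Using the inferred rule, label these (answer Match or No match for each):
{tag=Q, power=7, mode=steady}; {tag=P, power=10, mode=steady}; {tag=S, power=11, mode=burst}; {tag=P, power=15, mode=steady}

Match, Match, No match, Match

A rule that fits every label: mode is steady — true of each 'Match' example, false of each 'No match' one.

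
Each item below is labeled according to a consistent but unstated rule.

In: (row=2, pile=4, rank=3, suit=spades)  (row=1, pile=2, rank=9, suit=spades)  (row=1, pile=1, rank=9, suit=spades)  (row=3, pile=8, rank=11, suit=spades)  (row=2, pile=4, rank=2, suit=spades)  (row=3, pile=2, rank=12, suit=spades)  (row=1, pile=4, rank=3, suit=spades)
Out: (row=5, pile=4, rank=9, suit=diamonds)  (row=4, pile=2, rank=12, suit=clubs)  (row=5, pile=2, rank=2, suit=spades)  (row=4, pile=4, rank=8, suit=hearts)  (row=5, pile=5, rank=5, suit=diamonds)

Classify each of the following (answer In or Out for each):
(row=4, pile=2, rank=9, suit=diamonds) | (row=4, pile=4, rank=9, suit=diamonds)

The simplest hypothesis consistent with all the labels is: row ≤ 3.
(row=4, pile=2, rank=9, suit=diamonds) → row = 4 → Out.
(row=4, pile=4, rank=9, suit=diamonds) → row = 4 → Out.

Out, Out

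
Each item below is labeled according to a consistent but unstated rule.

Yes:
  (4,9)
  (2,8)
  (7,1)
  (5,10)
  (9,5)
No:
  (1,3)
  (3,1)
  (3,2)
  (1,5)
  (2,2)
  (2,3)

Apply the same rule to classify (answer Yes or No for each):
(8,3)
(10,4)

Yes, Yes

'Yes' ⟺ sum ≥ 8.
(8,3) → 8+3 = 11 → Yes. (10,4) → 10+4 = 14 → Yes.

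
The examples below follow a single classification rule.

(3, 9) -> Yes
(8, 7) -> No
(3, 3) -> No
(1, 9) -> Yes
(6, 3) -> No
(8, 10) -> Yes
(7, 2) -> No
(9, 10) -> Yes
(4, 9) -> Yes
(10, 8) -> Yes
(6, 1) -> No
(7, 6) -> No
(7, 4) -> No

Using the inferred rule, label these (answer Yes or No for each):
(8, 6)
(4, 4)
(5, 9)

The classifier is using: second ≥ 8.
(8, 6): second 6 — fails this test, so No.
(4, 4): second 4 — fails this test, so No.
(5, 9): second 9 — passes, so Yes.

No, No, Yes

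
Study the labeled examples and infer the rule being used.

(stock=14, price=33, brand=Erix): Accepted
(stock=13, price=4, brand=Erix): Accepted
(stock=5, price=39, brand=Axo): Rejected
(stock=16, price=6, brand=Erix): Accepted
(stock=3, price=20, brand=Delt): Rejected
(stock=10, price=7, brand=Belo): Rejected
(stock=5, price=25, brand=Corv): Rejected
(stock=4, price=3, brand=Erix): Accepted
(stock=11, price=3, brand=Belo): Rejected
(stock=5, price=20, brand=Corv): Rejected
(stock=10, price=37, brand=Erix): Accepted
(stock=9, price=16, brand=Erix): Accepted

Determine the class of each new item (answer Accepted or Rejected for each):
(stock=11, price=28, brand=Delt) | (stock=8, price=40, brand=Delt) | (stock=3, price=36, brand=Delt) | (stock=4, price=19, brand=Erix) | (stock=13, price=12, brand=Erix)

Rejected, Rejected, Rejected, Accepted, Accepted

The pattern is that an item is 'Accepted' exactly when: brand is Erix.
(stock=11, price=28, brand=Delt): brand is Delt, does not pass → Rejected.
(stock=8, price=40, brand=Delt): brand is Delt, does not pass → Rejected.
(stock=3, price=36, brand=Delt): brand is Delt, does not pass → Rejected.
(stock=4, price=19, brand=Erix): brand is Erix, satisfies this → Accepted.
(stock=13, price=12, brand=Erix): brand is Erix, satisfies this → Accepted.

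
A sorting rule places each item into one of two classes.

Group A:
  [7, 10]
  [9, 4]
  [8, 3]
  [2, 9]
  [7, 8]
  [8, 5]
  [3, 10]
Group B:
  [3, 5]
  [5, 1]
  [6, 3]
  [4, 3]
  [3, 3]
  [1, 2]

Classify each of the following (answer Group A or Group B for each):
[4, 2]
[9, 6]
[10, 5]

Group B, Group A, Group A

The pattern is that an item is 'Group A' exactly when: sum ≥ 11.
[4, 2]: Group B (4+2 = 6).
[9, 6]: Group A (9+6 = 15).
[10, 5]: Group A (10+5 = 15).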